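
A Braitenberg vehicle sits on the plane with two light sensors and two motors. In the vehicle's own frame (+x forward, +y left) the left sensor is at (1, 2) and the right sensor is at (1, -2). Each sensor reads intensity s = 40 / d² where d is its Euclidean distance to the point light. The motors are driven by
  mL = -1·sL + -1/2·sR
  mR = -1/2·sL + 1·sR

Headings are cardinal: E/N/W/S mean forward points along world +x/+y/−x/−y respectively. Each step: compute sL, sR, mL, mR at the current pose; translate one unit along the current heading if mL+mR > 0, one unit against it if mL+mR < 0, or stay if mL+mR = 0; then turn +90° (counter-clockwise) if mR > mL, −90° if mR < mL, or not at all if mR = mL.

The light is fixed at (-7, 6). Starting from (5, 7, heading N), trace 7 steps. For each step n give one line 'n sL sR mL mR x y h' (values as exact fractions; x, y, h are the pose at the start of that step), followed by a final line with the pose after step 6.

0 5/13 1/5 -63/130 1/130 5 7 N
1 8/25 8/25 -12/25 4/25 5 6 W
2 20/113 20/61 -2350/6893 1650/6893 6 6 S
3 8/41 40/197 -2396/8077 852/8077 6 7 E
4 5/13 1/5 -63/130 1/130 5 7 N
5 8/25 8/25 -12/25 4/25 5 6 W
6 20/113 20/61 -2350/6893 1650/6893 6 6 S
final 6 7 E

n=0: pose=(5,7,N); sL=5/13, sR=1/5; mL=-63/130, mR=1/130; mL+mR=-31/65 → advance -1; mR−mL=32/65 → turn +1·90°
n=1: pose=(5,6,W); sL=8/25, sR=8/25; mL=-12/25, mR=4/25; mL+mR=-8/25 → advance -1; mR−mL=16/25 → turn +1·90°
n=2: pose=(6,6,S); sL=20/113, sR=20/61; mL=-2350/6893, mR=1650/6893; mL+mR=-700/6893 → advance -1; mR−mL=4000/6893 → turn +1·90°
n=3: pose=(6,7,E); sL=8/41, sR=40/197; mL=-2396/8077, mR=852/8077; mL+mR=-1544/8077 → advance -1; mR−mL=3248/8077 → turn +1·90°
n=4: pose=(5,7,N); sL=5/13, sR=1/5; mL=-63/130, mR=1/130; mL+mR=-31/65 → advance -1; mR−mL=32/65 → turn +1·90°
n=5: pose=(5,6,W); sL=8/25, sR=8/25; mL=-12/25, mR=4/25; mL+mR=-8/25 → advance -1; mR−mL=16/25 → turn +1·90°
n=6: pose=(6,6,S); sL=20/113, sR=20/61; mL=-2350/6893, mR=1650/6893; mL+mR=-700/6893 → advance -1; mR−mL=4000/6893 → turn +1·90°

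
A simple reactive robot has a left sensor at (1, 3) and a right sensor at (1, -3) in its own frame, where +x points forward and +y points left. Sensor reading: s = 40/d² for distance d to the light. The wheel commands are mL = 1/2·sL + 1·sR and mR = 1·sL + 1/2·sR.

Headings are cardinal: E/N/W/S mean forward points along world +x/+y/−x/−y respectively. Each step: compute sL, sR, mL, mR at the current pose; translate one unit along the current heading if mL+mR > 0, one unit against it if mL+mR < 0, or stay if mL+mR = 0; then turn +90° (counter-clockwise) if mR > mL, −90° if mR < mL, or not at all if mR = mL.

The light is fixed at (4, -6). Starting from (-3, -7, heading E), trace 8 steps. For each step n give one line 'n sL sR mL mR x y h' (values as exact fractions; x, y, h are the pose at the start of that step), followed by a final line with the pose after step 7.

0 1 10/13 33/26 18/13 -3 -7 E
1 40/81 40/9 380/81 220/81 -2 -7 N
2 20/17 20/17 30/17 30/17 -2 -6 E
3 8/5 8/5 12/5 12/5 -1 -6 E
4 20/9 20/9 10/3 10/3 0 -6 E
5 40/13 40/13 60/13 60/13 1 -6 E
6 4 4 6 6 2 -6 E
7 40/9 40/9 20/3 20/3 3 -6 E
final 4 -6 E

n=0: pose=(-3,-7,E); sL=1, sR=10/13; mL=33/26, mR=18/13; mL+mR=69/26 → advance +1; mR−mL=3/26 → turn +1·90°
n=1: pose=(-2,-7,N); sL=40/81, sR=40/9; mL=380/81, mR=220/81; mL+mR=200/27 → advance +1; mR−mL=-160/81 → turn -1·90°
n=2: pose=(-2,-6,E); sL=20/17, sR=20/17; mL=30/17, mR=30/17; mL+mR=60/17 → advance +1; mR−mL=0 → turn +0·90°
n=3: pose=(-1,-6,E); sL=8/5, sR=8/5; mL=12/5, mR=12/5; mL+mR=24/5 → advance +1; mR−mL=0 → turn +0·90°
n=4: pose=(0,-6,E); sL=20/9, sR=20/9; mL=10/3, mR=10/3; mL+mR=20/3 → advance +1; mR−mL=0 → turn +0·90°
n=5: pose=(1,-6,E); sL=40/13, sR=40/13; mL=60/13, mR=60/13; mL+mR=120/13 → advance +1; mR−mL=0 → turn +0·90°
n=6: pose=(2,-6,E); sL=4, sR=4; mL=6, mR=6; mL+mR=12 → advance +1; mR−mL=0 → turn +0·90°
n=7: pose=(3,-6,E); sL=40/9, sR=40/9; mL=20/3, mR=20/3; mL+mR=40/3 → advance +1; mR−mL=0 → turn +0·90°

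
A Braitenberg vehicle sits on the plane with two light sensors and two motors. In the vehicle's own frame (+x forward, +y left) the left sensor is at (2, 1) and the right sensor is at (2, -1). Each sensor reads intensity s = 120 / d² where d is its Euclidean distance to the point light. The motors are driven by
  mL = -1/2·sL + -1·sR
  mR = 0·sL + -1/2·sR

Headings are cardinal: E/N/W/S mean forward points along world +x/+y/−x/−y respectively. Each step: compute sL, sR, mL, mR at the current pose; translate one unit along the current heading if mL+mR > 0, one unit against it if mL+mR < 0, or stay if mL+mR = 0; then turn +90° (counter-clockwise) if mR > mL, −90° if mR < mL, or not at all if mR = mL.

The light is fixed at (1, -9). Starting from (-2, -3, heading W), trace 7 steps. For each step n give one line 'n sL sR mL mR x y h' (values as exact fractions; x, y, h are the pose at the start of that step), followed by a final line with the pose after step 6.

0 12/5 60/37 -522/185 -30/37 -2 -3 W
1 120/17 24/5 -708/85 -12/5 -1 -3 S
2 15/8 10/3 -205/48 -5/3 -1 -2 E
3 120/97 24/17 -3348/1649 -12/17 -2 -2 N
4 12/5 60/37 -522/185 -30/37 -2 -3 W
5 120/17 24/5 -708/85 -12/5 -1 -3 S
6 15/8 10/3 -205/48 -5/3 -1 -2 E
final -2 -2 N

n=0: pose=(-2,-3,W); sL=12/5, sR=60/37; mL=-522/185, mR=-30/37; mL+mR=-672/185 → advance -1; mR−mL=372/185 → turn +1·90°
n=1: pose=(-1,-3,S); sL=120/17, sR=24/5; mL=-708/85, mR=-12/5; mL+mR=-912/85 → advance -1; mR−mL=504/85 → turn +1·90°
n=2: pose=(-1,-2,E); sL=15/8, sR=10/3; mL=-205/48, mR=-5/3; mL+mR=-95/16 → advance -1; mR−mL=125/48 → turn +1·90°
n=3: pose=(-2,-2,N); sL=120/97, sR=24/17; mL=-3348/1649, mR=-12/17; mL+mR=-4512/1649 → advance -1; mR−mL=2184/1649 → turn +1·90°
n=4: pose=(-2,-3,W); sL=12/5, sR=60/37; mL=-522/185, mR=-30/37; mL+mR=-672/185 → advance -1; mR−mL=372/185 → turn +1·90°
n=5: pose=(-1,-3,S); sL=120/17, sR=24/5; mL=-708/85, mR=-12/5; mL+mR=-912/85 → advance -1; mR−mL=504/85 → turn +1·90°
n=6: pose=(-1,-2,E); sL=15/8, sR=10/3; mL=-205/48, mR=-5/3; mL+mR=-95/16 → advance -1; mR−mL=125/48 → turn +1·90°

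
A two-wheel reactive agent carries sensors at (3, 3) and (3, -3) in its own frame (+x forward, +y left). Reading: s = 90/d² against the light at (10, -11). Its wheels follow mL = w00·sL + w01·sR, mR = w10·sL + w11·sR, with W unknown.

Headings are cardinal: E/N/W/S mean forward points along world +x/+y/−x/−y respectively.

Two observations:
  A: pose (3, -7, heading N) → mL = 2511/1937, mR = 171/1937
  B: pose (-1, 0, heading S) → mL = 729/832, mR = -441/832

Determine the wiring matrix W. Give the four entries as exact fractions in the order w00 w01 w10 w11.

1 1/2 -1 1/2

obs A: pose=(3,-7,N) → sL=90/149, sR=18/13, mL=2511/1937, mR=171/1937
obs B: pose=(-1,0,S) → sL=45/64, sR=9/26, mL=729/832, mR=-441/832
sensor matrix S = [[90/149, 18/13], [45/64, 9/26]]; det S = -3645/4768
solve [mL_A; mL_B] = S·[w00; w01] and [mR_A; mR_B] = S·[w10; w11]:
  w00 = 1, w01 = 1/2, w10 = -1, w11 = 1/2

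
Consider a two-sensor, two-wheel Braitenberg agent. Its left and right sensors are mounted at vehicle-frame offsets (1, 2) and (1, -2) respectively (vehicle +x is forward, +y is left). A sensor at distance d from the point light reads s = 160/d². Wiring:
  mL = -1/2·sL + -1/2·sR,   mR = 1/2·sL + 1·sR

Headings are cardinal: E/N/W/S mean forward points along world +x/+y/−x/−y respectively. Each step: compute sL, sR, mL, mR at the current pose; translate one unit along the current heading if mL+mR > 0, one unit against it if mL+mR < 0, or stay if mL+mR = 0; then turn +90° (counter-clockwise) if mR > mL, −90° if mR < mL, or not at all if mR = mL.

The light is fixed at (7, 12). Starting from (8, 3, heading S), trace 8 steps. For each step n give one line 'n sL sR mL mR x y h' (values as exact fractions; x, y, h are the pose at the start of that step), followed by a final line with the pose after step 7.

n=0: pose=(8,3,S); sL=160/109, sR=160/101; mL=-16800/11009, mR=25520/11009; mL+mR=80/101 → advance +1; mR−mL=42320/11009 → turn +1·90°
n=1: pose=(8,2,E); sL=40/17, sR=40/37; mL=-1080/629, mR=1420/629; mL+mR=20/37 → advance +1; mR−mL=2500/629 → turn +1·90°
n=2: pose=(9,2,N); sL=160/81, sR=160/97; mL=-14240/7857, mR=20720/7857; mL+mR=80/97 → advance +1; mR−mL=34960/7857 → turn +1·90°
n=3: pose=(9,3,W); sL=80/61, sR=16/5; mL=-688/305, mR=1176/305; mL+mR=8/5 → advance +1; mR−mL=1864/305 → turn +1·90°
n=4: pose=(8,3,S); sL=160/109, sR=160/101; mL=-16800/11009, mR=25520/11009; mL+mR=80/101 → advance +1; mR−mL=42320/11009 → turn +1·90°
n=5: pose=(8,2,E); sL=40/17, sR=40/37; mL=-1080/629, mR=1420/629; mL+mR=20/37 → advance +1; mR−mL=2500/629 → turn +1·90°
n=6: pose=(9,2,N); sL=160/81, sR=160/97; mL=-14240/7857, mR=20720/7857; mL+mR=80/97 → advance +1; mR−mL=34960/7857 → turn +1·90°
n=7: pose=(9,3,W); sL=80/61, sR=16/5; mL=-688/305, mR=1176/305; mL+mR=8/5 → advance +1; mR−mL=1864/305 → turn +1·90°

0 160/109 160/101 -16800/11009 25520/11009 8 3 S
1 40/17 40/37 -1080/629 1420/629 8 2 E
2 160/81 160/97 -14240/7857 20720/7857 9 2 N
3 80/61 16/5 -688/305 1176/305 9 3 W
4 160/109 160/101 -16800/11009 25520/11009 8 3 S
5 40/17 40/37 -1080/629 1420/629 8 2 E
6 160/81 160/97 -14240/7857 20720/7857 9 2 N
7 80/61 16/5 -688/305 1176/305 9 3 W
final 8 3 S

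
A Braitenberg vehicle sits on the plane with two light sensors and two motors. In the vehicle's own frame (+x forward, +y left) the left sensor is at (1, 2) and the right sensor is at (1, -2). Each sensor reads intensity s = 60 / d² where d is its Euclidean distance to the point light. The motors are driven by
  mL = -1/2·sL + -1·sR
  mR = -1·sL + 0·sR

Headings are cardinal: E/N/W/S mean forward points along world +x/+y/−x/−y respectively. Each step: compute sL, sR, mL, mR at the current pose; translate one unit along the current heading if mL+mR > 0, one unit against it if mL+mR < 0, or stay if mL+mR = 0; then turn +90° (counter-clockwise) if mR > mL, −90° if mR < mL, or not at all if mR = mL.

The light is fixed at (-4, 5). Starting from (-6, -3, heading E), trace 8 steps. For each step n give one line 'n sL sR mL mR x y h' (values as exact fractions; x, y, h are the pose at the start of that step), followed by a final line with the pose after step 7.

0 60/37 60/101 -5250/3737 -60/37 -6 -3 E
1 30/41 30/53 -2025/2173 -30/41 -7 -3 S
2 60/29 12/17 -858/493 -60/29 -7 -2 E
3 15/17 3/5 -177/170 -15/17 -8 -2 S
4 12/5 60/73 -738/365 -12/5 -8 -1 E
5 30/29 30/49 -1605/1421 -30/29 -9 -1 S
6 12/5 12/13 -138/65 -12/5 -9 0 E
7 15/13 3/5 -153/130 -15/13 -10 0 S
final -10 1 E

n=0: pose=(-6,-3,E); sL=60/37, sR=60/101; mL=-5250/3737, mR=-60/37; mL+mR=-11310/3737 → advance -1; mR−mL=-810/3737 → turn -1·90°
n=1: pose=(-7,-3,S); sL=30/41, sR=30/53; mL=-2025/2173, mR=-30/41; mL+mR=-3615/2173 → advance -1; mR−mL=435/2173 → turn +1·90°
n=2: pose=(-7,-2,E); sL=60/29, sR=12/17; mL=-858/493, mR=-60/29; mL+mR=-1878/493 → advance -1; mR−mL=-162/493 → turn -1·90°
n=3: pose=(-8,-2,S); sL=15/17, sR=3/5; mL=-177/170, mR=-15/17; mL+mR=-327/170 → advance -1; mR−mL=27/170 → turn +1·90°
n=4: pose=(-8,-1,E); sL=12/5, sR=60/73; mL=-738/365, mR=-12/5; mL+mR=-1614/365 → advance -1; mR−mL=-138/365 → turn -1·90°
n=5: pose=(-9,-1,S); sL=30/29, sR=30/49; mL=-1605/1421, mR=-30/29; mL+mR=-3075/1421 → advance -1; mR−mL=135/1421 → turn +1·90°
n=6: pose=(-9,0,E); sL=12/5, sR=12/13; mL=-138/65, mR=-12/5; mL+mR=-294/65 → advance -1; mR−mL=-18/65 → turn -1·90°
n=7: pose=(-10,0,S); sL=15/13, sR=3/5; mL=-153/130, mR=-15/13; mL+mR=-303/130 → advance -1; mR−mL=3/130 → turn +1·90°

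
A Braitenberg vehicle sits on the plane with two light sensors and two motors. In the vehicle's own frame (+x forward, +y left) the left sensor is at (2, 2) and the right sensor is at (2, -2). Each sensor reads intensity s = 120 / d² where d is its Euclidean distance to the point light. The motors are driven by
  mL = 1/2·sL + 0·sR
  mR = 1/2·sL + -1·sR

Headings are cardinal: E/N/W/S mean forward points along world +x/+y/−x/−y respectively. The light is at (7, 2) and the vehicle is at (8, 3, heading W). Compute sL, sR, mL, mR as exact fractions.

left sensor world pos  = (6, 1); dL² = 2
right sensor world pos = (6, 5); dR² = 10
sL = 120/2 = 60
sR = 120/10 = 12
mL = 1/2·sL + 0·sR = 30
mR = 1/2·sL + -1·sR = 18

60 12 30 18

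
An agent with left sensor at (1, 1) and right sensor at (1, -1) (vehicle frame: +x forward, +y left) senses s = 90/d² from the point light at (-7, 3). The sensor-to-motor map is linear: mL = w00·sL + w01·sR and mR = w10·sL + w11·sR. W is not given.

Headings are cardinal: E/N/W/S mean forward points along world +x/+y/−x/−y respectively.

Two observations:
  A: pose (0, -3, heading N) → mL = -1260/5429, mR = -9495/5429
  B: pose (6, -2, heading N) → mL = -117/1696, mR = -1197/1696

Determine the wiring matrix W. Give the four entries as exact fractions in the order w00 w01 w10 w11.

obs A: pose=(0,-3,N) → sL=90/61, sR=90/89, mL=-1260/5429, mR=-9495/5429
obs B: pose=(6,-2,N) → sL=9/16, sR=45/106, mL=-117/1696, mR=-1197/1696
sensor matrix S = [[90/61, 90/89], [9/16, 45/106]]; det S = 132435/2301896
solve [mL_A; mL_B] = S·[w00; w01] and [mR_A; mR_B] = S·[w10; w11]:
  w00 = -1/2, w01 = 1/2, w10 = -1/2, w11 = -1

-1/2 1/2 -1/2 -1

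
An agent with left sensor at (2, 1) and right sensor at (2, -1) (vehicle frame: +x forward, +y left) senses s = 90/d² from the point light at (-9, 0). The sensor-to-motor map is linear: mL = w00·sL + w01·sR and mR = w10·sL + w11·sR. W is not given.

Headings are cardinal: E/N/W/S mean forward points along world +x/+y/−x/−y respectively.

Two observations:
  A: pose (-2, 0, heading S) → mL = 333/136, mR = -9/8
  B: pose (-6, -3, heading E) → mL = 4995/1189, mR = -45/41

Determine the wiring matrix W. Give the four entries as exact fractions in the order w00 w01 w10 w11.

obs A: pose=(-2,0,S) → sL=45/34, sR=9/4, mL=333/136, mR=-9/8
obs B: pose=(-6,-3,E) → sL=90/29, sR=90/41, mL=4995/1189, mR=-45/41
sensor matrix S = [[45/34, 9/4], [90/29, 90/41]]; det S = -164835/40426
solve [mL_A; mL_B] = S·[w00; w01] and [mR_A; mR_B] = S·[w10; w11]:
  w00 = 1, w01 = 1/2, w10 = 0, w11 = -1/2

1 1/2 0 -1/2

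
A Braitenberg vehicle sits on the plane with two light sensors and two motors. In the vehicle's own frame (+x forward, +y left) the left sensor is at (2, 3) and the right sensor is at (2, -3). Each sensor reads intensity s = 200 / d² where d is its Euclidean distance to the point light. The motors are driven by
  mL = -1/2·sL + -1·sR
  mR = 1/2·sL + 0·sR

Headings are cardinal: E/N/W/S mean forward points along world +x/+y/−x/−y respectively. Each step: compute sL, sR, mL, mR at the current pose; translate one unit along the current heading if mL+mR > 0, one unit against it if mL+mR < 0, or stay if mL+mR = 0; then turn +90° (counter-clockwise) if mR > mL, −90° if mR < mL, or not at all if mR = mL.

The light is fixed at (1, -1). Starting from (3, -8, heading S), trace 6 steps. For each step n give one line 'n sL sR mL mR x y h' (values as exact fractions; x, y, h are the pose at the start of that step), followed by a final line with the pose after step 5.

0 100/53 100/41 -7350/2173 50/53 3 -8 S
1 8 200/97 -588/97 4 3 -7 E
2 10 25/4 -45/4 5 2 -7 N
3 200/101 200/17 -21900/1717 100/101 2 -8 W
4 100/53 100/41 -7350/2173 50/53 3 -8 S
5 8 200/97 -588/97 4 3 -7 E
final 2 -7 N

n=0: pose=(3,-8,S); sL=100/53, sR=100/41; mL=-7350/2173, mR=50/53; mL+mR=-100/41 → advance -1; mR−mL=9400/2173 → turn +1·90°
n=1: pose=(3,-7,E); sL=8, sR=200/97; mL=-588/97, mR=4; mL+mR=-200/97 → advance -1; mR−mL=976/97 → turn +1·90°
n=2: pose=(2,-7,N); sL=10, sR=25/4; mL=-45/4, mR=5; mL+mR=-25/4 → advance -1; mR−mL=65/4 → turn +1·90°
n=3: pose=(2,-8,W); sL=200/101, sR=200/17; mL=-21900/1717, mR=100/101; mL+mR=-200/17 → advance -1; mR−mL=23600/1717 → turn +1·90°
n=4: pose=(3,-8,S); sL=100/53, sR=100/41; mL=-7350/2173, mR=50/53; mL+mR=-100/41 → advance -1; mR−mL=9400/2173 → turn +1·90°
n=5: pose=(3,-7,E); sL=8, sR=200/97; mL=-588/97, mR=4; mL+mR=-200/97 → advance -1; mR−mL=976/97 → turn +1·90°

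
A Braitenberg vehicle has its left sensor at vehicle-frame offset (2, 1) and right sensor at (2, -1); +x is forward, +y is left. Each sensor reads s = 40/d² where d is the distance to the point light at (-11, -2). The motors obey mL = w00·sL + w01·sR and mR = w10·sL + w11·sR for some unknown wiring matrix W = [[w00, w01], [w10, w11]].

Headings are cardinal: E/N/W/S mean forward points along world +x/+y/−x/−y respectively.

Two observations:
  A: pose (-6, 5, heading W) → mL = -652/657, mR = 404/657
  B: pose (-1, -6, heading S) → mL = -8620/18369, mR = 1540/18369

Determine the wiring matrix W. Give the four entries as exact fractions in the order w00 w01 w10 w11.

obs A: pose=(-6,5,W) → sL=8/9, sR=40/73, mL=-652/657, mR=404/657
obs B: pose=(-1,-6,S) → sL=40/157, sR=40/117, mL=-8620/18369, mR=1540/18369
sensor matrix S = [[8/9, 40/73], [40/157, 40/117]]; det S = 1982720/12068433
solve [mL_A; mL_B] = S·[w00; w01] and [mR_A; mR_B] = S·[w10; w11]:
  w00 = -1/2, w01 = -1, w10 = 1, w11 = -1/2

-1/2 -1 1 -1/2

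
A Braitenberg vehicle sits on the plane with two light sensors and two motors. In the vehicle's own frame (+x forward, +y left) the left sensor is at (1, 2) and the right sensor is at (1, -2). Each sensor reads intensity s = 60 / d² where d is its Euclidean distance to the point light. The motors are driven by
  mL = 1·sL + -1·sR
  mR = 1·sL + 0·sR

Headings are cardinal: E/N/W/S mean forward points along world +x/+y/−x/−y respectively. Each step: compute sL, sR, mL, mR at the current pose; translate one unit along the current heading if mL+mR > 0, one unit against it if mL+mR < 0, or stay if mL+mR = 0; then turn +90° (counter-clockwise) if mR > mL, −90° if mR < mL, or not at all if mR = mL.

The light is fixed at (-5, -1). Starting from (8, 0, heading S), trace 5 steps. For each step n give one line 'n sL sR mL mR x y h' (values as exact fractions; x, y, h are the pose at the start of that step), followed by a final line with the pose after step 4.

0 4/15 60/121 -416/1815 4/15 8 0 S
1 3/10 3/10 0 3/10 8 -1 E
2 12/29 60/257 1344/7453 12/29 9 -1 N
3 6/17 30/89 24/1513 6/17 9 0 W
4 4/15 60/121 -416/1815 4/15 8 0 S
final 8 -1 E

n=0: pose=(8,0,S); sL=4/15, sR=60/121; mL=-416/1815, mR=4/15; mL+mR=68/1815 → advance +1; mR−mL=60/121 → turn +1·90°
n=1: pose=(8,-1,E); sL=3/10, sR=3/10; mL=0, mR=3/10; mL+mR=3/10 → advance +1; mR−mL=3/10 → turn +1·90°
n=2: pose=(9,-1,N); sL=12/29, sR=60/257; mL=1344/7453, mR=12/29; mL+mR=4428/7453 → advance +1; mR−mL=60/257 → turn +1·90°
n=3: pose=(9,0,W); sL=6/17, sR=30/89; mL=24/1513, mR=6/17; mL+mR=558/1513 → advance +1; mR−mL=30/89 → turn +1·90°
n=4: pose=(8,0,S); sL=4/15, sR=60/121; mL=-416/1815, mR=4/15; mL+mR=68/1815 → advance +1; mR−mL=60/121 → turn +1·90°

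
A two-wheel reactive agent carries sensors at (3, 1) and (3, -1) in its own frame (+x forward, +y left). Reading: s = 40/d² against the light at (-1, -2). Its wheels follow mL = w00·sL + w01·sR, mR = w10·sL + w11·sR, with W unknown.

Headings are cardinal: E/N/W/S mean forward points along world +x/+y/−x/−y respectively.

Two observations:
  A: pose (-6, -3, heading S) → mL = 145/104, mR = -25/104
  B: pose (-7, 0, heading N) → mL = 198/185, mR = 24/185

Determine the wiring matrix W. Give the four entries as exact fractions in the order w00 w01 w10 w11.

1/2 1 -1/2 1/2

obs A: pose=(-6,-3,S) → sL=5/4, sR=10/13, mL=145/104, mR=-25/104
obs B: pose=(-7,0,N) → sL=20/37, sR=4/5, mL=198/185, mR=24/185
sensor matrix S = [[5/4, 10/13], [20/37, 4/5]]; det S = 281/481
solve [mL_A; mL_B] = S·[w00; w01] and [mR_A; mR_B] = S·[w10; w11]:
  w00 = 1/2, w01 = 1, w10 = -1/2, w11 = 1/2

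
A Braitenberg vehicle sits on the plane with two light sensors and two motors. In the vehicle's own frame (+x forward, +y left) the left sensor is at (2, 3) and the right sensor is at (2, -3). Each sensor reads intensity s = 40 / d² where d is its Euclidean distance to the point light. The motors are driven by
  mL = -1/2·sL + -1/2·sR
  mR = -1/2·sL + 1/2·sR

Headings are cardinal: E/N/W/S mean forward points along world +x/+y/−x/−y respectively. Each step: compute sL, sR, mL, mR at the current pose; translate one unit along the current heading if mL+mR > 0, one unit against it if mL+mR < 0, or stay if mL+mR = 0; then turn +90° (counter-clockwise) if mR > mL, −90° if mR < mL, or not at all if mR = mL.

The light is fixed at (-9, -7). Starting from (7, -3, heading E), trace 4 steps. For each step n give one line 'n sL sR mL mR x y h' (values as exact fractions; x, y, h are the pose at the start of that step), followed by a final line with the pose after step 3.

n=0: pose=(7,-3,E); sL=40/373, sR=8/65; mL=-2792/24245, mR=192/24245; mL+mR=-40/373 → advance -1; mR−mL=8/65 → turn +1·90°
n=1: pose=(6,-3,N); sL=2/9, sR=1/9; mL=-1/6, mR=-1/18; mL+mR=-2/9 → advance -1; mR−mL=1/9 → turn +1·90°
n=2: pose=(6,-4,W); sL=40/169, sR=8/41; mL=-1496/6929, mR=-144/6929; mL+mR=-40/169 → advance -1; mR−mL=8/41 → turn +1·90°
n=3: pose=(7,-4,S); sL=20/181, sR=4/17; mL=-532/3077, mR=192/3077; mL+mR=-20/181 → advance -1; mR−mL=4/17 → turn +1·90°

0 40/373 8/65 -2792/24245 192/24245 7 -3 E
1 2/9 1/9 -1/6 -1/18 6 -3 N
2 40/169 8/41 -1496/6929 -144/6929 6 -4 W
3 20/181 4/17 -532/3077 192/3077 7 -4 S
final 7 -3 E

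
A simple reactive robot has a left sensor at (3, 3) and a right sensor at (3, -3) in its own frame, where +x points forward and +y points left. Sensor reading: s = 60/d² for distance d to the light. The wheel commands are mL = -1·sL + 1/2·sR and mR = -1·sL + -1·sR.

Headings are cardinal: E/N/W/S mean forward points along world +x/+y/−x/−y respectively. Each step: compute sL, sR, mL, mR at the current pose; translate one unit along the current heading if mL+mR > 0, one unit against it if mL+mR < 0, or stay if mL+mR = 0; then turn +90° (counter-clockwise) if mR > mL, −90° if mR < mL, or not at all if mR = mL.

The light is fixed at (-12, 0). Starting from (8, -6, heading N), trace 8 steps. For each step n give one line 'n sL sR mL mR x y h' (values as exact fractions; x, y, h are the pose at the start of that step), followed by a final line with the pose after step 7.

n=0: pose=(8,-6,N); sL=30/149, sR=30/269; mL=-5835/40081, mR=-12540/40081; mL+mR=-18375/40081 → advance -1; mR−mL=-45/269 → turn -1·90°
n=1: pose=(8,-7,E); sL=12/109, sR=60/629; mL=-4278/68561, mR=-14088/68561; mL+mR=-18366/68561 → advance -1; mR−mL=-90/629 → turn -1·90°
n=2: pose=(7,-7,S); sL=15/146, sR=15/89; mL=-120/6497, mR=-3525/12994; mL+mR=-3765/12994 → advance -1; mR−mL=-45/178 → turn -1·90°
n=3: pose=(7,-6,W); sL=60/337, sR=12/53; mL=-1158/17861, mR=-7224/17861; mL+mR=-8382/17861 → advance -1; mR−mL=-18/53 → turn -1·90°
n=4: pose=(8,-6,N); sL=30/149, sR=30/269; mL=-5835/40081, mR=-12540/40081; mL+mR=-18375/40081 → advance -1; mR−mL=-45/269 → turn -1·90°
n=5: pose=(8,-7,E); sL=12/109, sR=60/629; mL=-4278/68561, mR=-14088/68561; mL+mR=-18366/68561 → advance -1; mR−mL=-90/629 → turn -1·90°
n=6: pose=(7,-7,S); sL=15/146, sR=15/89; mL=-120/6497, mR=-3525/12994; mL+mR=-3765/12994 → advance -1; mR−mL=-45/178 → turn -1·90°
n=7: pose=(7,-6,W); sL=60/337, sR=12/53; mL=-1158/17861, mR=-7224/17861; mL+mR=-8382/17861 → advance -1; mR−mL=-18/53 → turn -1·90°

0 30/149 30/269 -5835/40081 -12540/40081 8 -6 N
1 12/109 60/629 -4278/68561 -14088/68561 8 -7 E
2 15/146 15/89 -120/6497 -3525/12994 7 -7 S
3 60/337 12/53 -1158/17861 -7224/17861 7 -6 W
4 30/149 30/269 -5835/40081 -12540/40081 8 -6 N
5 12/109 60/629 -4278/68561 -14088/68561 8 -7 E
6 15/146 15/89 -120/6497 -3525/12994 7 -7 S
7 60/337 12/53 -1158/17861 -7224/17861 7 -6 W
final 8 -6 N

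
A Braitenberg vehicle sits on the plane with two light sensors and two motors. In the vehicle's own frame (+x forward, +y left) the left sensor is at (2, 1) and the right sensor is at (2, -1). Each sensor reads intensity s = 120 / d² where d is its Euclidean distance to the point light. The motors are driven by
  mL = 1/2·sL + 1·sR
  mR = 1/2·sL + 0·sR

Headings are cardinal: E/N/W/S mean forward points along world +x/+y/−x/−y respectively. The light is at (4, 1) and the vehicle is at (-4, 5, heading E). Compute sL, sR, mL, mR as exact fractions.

120/61 8/3 668/183 60/61

left sensor world pos  = (-2, 6); dL² = 61
right sensor world pos = (-2, 4); dR² = 45
sL = 120/61 = 120/61
sR = 120/45 = 8/3
mL = 1/2·sL + 1·sR = 668/183
mR = 1/2·sL + 0·sR = 60/61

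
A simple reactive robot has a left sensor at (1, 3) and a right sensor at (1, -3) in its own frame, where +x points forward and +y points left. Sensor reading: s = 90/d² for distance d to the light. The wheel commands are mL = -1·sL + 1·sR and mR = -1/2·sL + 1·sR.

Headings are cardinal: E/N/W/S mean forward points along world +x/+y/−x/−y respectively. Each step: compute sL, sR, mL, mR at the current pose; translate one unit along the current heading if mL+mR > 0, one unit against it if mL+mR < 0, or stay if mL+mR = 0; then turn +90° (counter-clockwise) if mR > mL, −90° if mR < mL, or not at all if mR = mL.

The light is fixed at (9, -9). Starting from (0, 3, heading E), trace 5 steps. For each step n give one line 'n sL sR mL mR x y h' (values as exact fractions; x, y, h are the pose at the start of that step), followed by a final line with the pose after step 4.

0 90/289 18/29 2592/8381 3897/8381 0 3 E
1 9/29 45/97 432/2813 1737/5626 1 3 N
2 90/181 90/337 -14040/60997 1125/60997 1 4 W
3 9/16 45/122 -189/976 171/1952 2 4 S
4 18/65 90/157 3024/10205 4437/10205 2 5 E
final 3 5 N

n=0: pose=(0,3,E); sL=90/289, sR=18/29; mL=2592/8381, mR=3897/8381; mL+mR=6489/8381 → advance +1; mR−mL=45/289 → turn +1·90°
n=1: pose=(1,3,N); sL=9/29, sR=45/97; mL=432/2813, mR=1737/5626; mL+mR=2601/5626 → advance +1; mR−mL=9/58 → turn +1·90°
n=2: pose=(1,4,W); sL=90/181, sR=90/337; mL=-14040/60997, mR=1125/60997; mL+mR=-12915/60997 → advance -1; mR−mL=45/181 → turn +1·90°
n=3: pose=(2,4,S); sL=9/16, sR=45/122; mL=-189/976, mR=171/1952; mL+mR=-207/1952 → advance -1; mR−mL=9/32 → turn +1·90°
n=4: pose=(2,5,E); sL=18/65, sR=90/157; mL=3024/10205, mR=4437/10205; mL+mR=7461/10205 → advance +1; mR−mL=9/65 → turn +1·90°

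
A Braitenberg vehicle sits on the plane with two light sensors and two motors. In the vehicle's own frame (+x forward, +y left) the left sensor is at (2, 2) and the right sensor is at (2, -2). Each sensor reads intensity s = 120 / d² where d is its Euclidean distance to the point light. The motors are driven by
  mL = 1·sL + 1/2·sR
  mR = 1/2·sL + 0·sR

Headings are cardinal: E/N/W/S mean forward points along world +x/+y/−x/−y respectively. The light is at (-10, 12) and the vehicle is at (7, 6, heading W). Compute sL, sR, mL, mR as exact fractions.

120/289 120/241 46260/69649 60/289

left sensor world pos  = (5, 4); dL² = 289
right sensor world pos = (5, 8); dR² = 241
sL = 120/289 = 120/289
sR = 120/241 = 120/241
mL = 1·sL + 1/2·sR = 46260/69649
mR = 1/2·sL + 0·sR = 60/289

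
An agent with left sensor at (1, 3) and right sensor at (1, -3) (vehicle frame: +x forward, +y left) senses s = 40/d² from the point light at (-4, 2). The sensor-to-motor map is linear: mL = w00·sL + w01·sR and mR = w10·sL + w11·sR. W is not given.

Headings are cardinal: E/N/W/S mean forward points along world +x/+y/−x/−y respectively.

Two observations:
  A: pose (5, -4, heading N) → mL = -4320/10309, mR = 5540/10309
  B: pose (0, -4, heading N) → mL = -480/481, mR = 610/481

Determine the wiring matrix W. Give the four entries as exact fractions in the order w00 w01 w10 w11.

-1 1 1 -1/2

obs A: pose=(5,-4,N) → sL=40/61, sR=40/169, mL=-4320/10309, mR=5540/10309
obs B: pose=(0,-4,N) → sL=20/13, sR=20/37, mL=-480/481, mR=610/481
sensor matrix S = [[40/61, 40/169], [20/13, 20/37]]; det S = -48000/4958629
solve [mL_A; mL_B] = S·[w00; w01] and [mR_A; mR_B] = S·[w10; w11]:
  w00 = -1, w01 = 1, w10 = 1, w11 = -1/2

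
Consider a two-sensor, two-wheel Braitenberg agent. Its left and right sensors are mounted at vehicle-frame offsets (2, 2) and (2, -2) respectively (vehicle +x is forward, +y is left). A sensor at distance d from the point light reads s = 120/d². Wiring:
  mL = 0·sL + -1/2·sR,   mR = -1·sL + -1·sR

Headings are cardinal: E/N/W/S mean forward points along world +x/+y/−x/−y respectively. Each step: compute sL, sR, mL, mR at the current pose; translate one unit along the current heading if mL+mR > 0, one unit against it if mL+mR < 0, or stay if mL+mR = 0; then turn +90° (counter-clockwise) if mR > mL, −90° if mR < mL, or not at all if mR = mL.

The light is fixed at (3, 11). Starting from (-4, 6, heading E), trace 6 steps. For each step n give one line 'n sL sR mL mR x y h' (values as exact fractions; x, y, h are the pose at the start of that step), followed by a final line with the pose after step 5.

n=0: pose=(-4,6,E); sL=60/17, sR=60/37; mL=-30/37, mR=-3240/629; mL+mR=-3750/629 → advance -1; mR−mL=-2730/629 → turn -1·90°
n=1: pose=(-5,6,S); sL=24/17, sR=120/149; mL=-60/149, mR=-5616/2533; mL+mR=-6636/2533 → advance -1; mR−mL=-4596/2533 → turn -1·90°
n=2: pose=(-5,7,W); sL=15/17, sR=15/13; mL=-15/26, mR=-450/221; mL+mR=-1155/442 → advance -1; mR−mL=-645/442 → turn -1·90°
n=3: pose=(-4,7,N); sL=24/17, sR=120/29; mL=-60/29, mR=-2736/493; mL+mR=-3756/493 → advance -1; mR−mL=-1716/493 → turn -1·90°
n=4: pose=(-4,6,E); sL=60/17, sR=60/37; mL=-30/37, mR=-3240/629; mL+mR=-3750/629 → advance -1; mR−mL=-2730/629 → turn -1·90°
n=5: pose=(-5,6,S); sL=24/17, sR=120/149; mL=-60/149, mR=-5616/2533; mL+mR=-6636/2533 → advance -1; mR−mL=-4596/2533 → turn -1·90°

0 60/17 60/37 -30/37 -3240/629 -4 6 E
1 24/17 120/149 -60/149 -5616/2533 -5 6 S
2 15/17 15/13 -15/26 -450/221 -5 7 W
3 24/17 120/29 -60/29 -2736/493 -4 7 N
4 60/17 60/37 -30/37 -3240/629 -4 6 E
5 24/17 120/149 -60/149 -5616/2533 -5 6 S
final -5 7 W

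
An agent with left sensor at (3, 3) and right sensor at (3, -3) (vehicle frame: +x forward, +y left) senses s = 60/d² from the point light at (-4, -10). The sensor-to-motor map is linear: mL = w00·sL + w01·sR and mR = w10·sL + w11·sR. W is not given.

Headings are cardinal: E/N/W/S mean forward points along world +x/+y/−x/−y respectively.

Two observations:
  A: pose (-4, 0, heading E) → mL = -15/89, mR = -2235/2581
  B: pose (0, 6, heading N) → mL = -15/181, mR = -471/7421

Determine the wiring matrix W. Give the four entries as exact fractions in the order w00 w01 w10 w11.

-1/2 0 1/2 -1

obs A: pose=(-4,0,E) → sL=30/89, sR=30/29, mL=-15/89, mR=-2235/2581
obs B: pose=(0,6,N) → sL=30/181, sR=6/41, mL=-15/181, mR=-471/7421
sensor matrix S = [[30/89, 30/29], [30/181, 6/41]]; det S = -2339280/19153601
solve [mL_A; mL_B] = S·[w00; w01] and [mR_A; mR_B] = S·[w10; w11]:
  w00 = -1/2, w01 = 0, w10 = 1/2, w11 = -1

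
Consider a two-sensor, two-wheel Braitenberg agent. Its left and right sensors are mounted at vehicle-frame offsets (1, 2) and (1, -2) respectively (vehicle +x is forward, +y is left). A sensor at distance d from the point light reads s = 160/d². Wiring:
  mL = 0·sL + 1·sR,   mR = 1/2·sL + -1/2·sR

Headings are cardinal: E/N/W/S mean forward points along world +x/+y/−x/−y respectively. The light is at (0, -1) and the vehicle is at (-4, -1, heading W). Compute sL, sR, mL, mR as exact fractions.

160/29 160/29 160/29 0

left sensor world pos  = (-5, -3); dL² = 29
right sensor world pos = (-5, 1); dR² = 29
sL = 160/29 = 160/29
sR = 160/29 = 160/29
mL = 0·sL + 1·sR = 160/29
mR = 1/2·sL + -1/2·sR = 0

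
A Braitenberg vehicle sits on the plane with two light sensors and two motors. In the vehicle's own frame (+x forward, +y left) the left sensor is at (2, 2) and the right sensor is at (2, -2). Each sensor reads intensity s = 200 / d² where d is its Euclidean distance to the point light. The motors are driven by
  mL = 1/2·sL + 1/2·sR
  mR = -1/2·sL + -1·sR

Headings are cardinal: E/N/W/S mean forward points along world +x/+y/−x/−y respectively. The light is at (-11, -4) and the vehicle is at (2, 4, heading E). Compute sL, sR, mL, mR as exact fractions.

left sensor world pos  = (4, 6); dL² = 325
right sensor world pos = (4, 2); dR² = 261
sL = 200/325 = 8/13
sR = 200/261 = 200/261
mL = 1/2·sL + 1/2·sR = 2344/3393
mR = -1/2·sL + -1·sR = -3644/3393

8/13 200/261 2344/3393 -3644/3393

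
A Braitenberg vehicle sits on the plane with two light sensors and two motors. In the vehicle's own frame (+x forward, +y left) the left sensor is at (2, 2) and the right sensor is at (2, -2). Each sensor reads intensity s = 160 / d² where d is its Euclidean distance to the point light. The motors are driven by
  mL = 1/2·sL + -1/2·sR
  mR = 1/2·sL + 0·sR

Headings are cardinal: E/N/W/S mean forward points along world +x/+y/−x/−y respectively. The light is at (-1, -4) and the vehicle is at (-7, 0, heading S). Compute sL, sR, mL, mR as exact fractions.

8 40/17 48/17 4

left sensor world pos  = (-5, -2); dL² = 20
right sensor world pos = (-9, -2); dR² = 68
sL = 160/20 = 8
sR = 160/68 = 40/17
mL = 1/2·sL + -1/2·sR = 48/17
mR = 1/2·sL + 0·sR = 4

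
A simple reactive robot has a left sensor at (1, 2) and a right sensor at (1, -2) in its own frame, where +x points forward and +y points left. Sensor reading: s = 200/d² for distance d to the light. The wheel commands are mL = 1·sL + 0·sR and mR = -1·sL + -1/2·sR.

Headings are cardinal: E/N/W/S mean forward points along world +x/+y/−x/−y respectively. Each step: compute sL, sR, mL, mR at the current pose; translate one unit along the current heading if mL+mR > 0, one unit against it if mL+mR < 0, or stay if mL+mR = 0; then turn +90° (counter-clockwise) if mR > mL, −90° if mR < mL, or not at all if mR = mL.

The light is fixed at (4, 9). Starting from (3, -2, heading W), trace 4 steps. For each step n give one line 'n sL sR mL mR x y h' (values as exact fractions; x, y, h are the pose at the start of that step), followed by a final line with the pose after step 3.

n=0: pose=(3,-2,W); sL=200/173, sR=40/17; mL=200/173, mR=-6860/2941; mL+mR=-20/17 → advance -1; mR−mL=-10260/2941 → turn -1·90°
n=1: pose=(4,-2,N); sL=25/13, sR=25/13; mL=25/13, mR=-75/26; mL+mR=-25/26 → advance -1; mR−mL=-125/26 → turn -1·90°
n=2: pose=(4,-3,E); sL=200/101, sR=200/197; mL=200/101, mR=-49500/19897; mL+mR=-100/197 → advance -1; mR−mL=-88900/19897 → turn -1·90°
n=3: pose=(3,-3,S); sL=20/17, sR=100/89; mL=20/17, mR=-2630/1513; mL+mR=-50/89 → advance -1; mR−mL=-4410/1513 → turn -1·90°

0 200/173 40/17 200/173 -6860/2941 3 -2 W
1 25/13 25/13 25/13 -75/26 4 -2 N
2 200/101 200/197 200/101 -49500/19897 4 -3 E
3 20/17 100/89 20/17 -2630/1513 3 -3 S
final 3 -2 W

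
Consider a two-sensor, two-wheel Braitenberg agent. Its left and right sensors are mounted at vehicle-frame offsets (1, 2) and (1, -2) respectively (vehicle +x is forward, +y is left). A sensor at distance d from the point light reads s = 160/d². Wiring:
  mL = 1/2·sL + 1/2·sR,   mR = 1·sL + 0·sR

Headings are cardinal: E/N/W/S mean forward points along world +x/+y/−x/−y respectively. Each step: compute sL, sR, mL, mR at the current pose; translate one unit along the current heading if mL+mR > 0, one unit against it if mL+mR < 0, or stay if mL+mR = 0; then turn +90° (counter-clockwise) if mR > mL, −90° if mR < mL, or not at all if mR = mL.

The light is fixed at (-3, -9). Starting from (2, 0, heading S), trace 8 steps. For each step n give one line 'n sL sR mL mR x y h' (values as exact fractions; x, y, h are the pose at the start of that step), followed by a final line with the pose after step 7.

n=0: pose=(2,0,S); sL=160/113, sR=160/73; mL=14880/8249, mR=160/113; mL+mR=26560/8249 → advance +1; mR−mL=-3200/8249 → turn -1·90°
n=1: pose=(2,-1,W); sL=40/13, sR=40/29; mL=840/377, mR=40/13; mL+mR=2000/377 → advance +1; mR−mL=320/377 → turn +1·90°
n=2: pose=(1,-1,S); sL=32/17, sR=160/53; mL=2208/901, mR=32/17; mL+mR=3904/901 → advance +1; mR−mL=-512/901 → turn -1·90°
n=3: pose=(1,-2,W); sL=80/17, sR=16/9; mL=496/153, mR=80/17; mL+mR=1216/153 → advance +1; mR−mL=224/153 → turn +1·90°
n=4: pose=(0,-2,S); sL=160/61, sR=160/37; mL=7840/2257, mR=160/61; mL+mR=13760/2257 → advance +1; mR−mL=-1920/2257 → turn -1·90°
n=5: pose=(0,-3,W); sL=8, sR=40/17; mL=88/17, mR=8; mL+mR=224/17 → advance +1; mR−mL=48/17 → turn +1·90°
n=6: pose=(-1,-3,S); sL=160/41, sR=32/5; mL=1056/205, mR=160/41; mL+mR=1856/205 → advance +1; mR−mL=-256/205 → turn -1·90°
n=7: pose=(-1,-4,W); sL=16, sR=16/5; mL=48/5, mR=16; mL+mR=128/5 → advance +1; mR−mL=32/5 → turn +1·90°

0 160/113 160/73 14880/8249 160/113 2 0 S
1 40/13 40/29 840/377 40/13 2 -1 W
2 32/17 160/53 2208/901 32/17 1 -1 S
3 80/17 16/9 496/153 80/17 1 -2 W
4 160/61 160/37 7840/2257 160/61 0 -2 S
5 8 40/17 88/17 8 0 -3 W
6 160/41 32/5 1056/205 160/41 -1 -3 S
7 16 16/5 48/5 16 -1 -4 W
final -2 -4 S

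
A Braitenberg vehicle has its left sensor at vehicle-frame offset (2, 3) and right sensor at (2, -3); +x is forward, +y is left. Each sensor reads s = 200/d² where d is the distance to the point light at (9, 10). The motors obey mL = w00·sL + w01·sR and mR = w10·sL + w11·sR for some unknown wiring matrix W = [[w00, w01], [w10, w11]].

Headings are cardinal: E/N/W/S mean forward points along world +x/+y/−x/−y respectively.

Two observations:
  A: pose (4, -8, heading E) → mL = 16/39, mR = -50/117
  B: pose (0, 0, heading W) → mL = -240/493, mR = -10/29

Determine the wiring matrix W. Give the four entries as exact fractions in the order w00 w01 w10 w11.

obs A: pose=(4,-8,E) → sL=100/117, sR=4/9, mL=16/39, mR=-50/117
obs B: pose=(0,0,W) → sL=20/29, sR=20/17, mL=-240/493, mR=-10/29
sensor matrix S = [[100/117, 4/9], [20/29, 20/17]]; det S = 4480/6409
solve [mL_A; mL_B] = S·[w00; w01] and [mR_A; mR_B] = S·[w10; w11]:
  w00 = 1, w01 = -1, w10 = -1/2, w11 = 0

1 -1 -1/2 0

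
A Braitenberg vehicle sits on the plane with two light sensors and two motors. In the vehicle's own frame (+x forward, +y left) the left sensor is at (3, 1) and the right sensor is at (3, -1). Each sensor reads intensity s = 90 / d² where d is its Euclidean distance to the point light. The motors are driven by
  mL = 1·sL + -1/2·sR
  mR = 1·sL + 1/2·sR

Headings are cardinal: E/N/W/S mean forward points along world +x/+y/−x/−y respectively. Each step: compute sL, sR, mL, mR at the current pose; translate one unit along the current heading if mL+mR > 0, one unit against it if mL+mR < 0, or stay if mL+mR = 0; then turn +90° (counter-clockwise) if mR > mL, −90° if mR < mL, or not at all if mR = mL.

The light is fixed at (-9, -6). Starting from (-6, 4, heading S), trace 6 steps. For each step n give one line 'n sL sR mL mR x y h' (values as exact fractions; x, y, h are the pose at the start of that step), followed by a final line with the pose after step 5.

0 18/13 90/53 369/689 1539/689 -6 4 S
1 45/68 9/10 18/85 189/170 -6 3 E
2 10/17 90/169 925/2873 2455/2873 -5 3 N
3 45/41 45/61 3645/5002 7335/5002 -5 4 W
4 18/13 90/53 369/689 1539/689 -6 4 S
5 45/68 9/10 18/85 189/170 -6 3 E
final -5 3 N

n=0: pose=(-6,4,S); sL=18/13, sR=90/53; mL=369/689, mR=1539/689; mL+mR=36/13 → advance +1; mR−mL=90/53 → turn +1·90°
n=1: pose=(-6,3,E); sL=45/68, sR=9/10; mL=18/85, mR=189/170; mL+mR=45/34 → advance +1; mR−mL=9/10 → turn +1·90°
n=2: pose=(-5,3,N); sL=10/17, sR=90/169; mL=925/2873, mR=2455/2873; mL+mR=20/17 → advance +1; mR−mL=90/169 → turn +1·90°
n=3: pose=(-5,4,W); sL=45/41, sR=45/61; mL=3645/5002, mR=7335/5002; mL+mR=90/41 → advance +1; mR−mL=45/61 → turn +1·90°
n=4: pose=(-6,4,S); sL=18/13, sR=90/53; mL=369/689, mR=1539/689; mL+mR=36/13 → advance +1; mR−mL=90/53 → turn +1·90°
n=5: pose=(-6,3,E); sL=45/68, sR=9/10; mL=18/85, mR=189/170; mL+mR=45/34 → advance +1; mR−mL=9/10 → turn +1·90°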